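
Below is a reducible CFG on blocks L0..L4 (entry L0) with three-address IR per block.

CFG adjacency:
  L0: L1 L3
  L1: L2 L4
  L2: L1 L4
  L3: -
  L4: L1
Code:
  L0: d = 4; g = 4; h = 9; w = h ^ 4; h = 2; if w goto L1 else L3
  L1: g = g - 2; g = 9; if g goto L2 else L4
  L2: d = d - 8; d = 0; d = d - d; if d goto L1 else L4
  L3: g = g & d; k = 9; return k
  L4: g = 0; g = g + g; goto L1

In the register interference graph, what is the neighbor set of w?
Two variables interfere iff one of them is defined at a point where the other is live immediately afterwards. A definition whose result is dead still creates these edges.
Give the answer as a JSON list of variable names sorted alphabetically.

Answer: ["d", "g", "h"]

Analysis:
Per-block:
  L0: def={d,g,h,w} ue=∅
  L1: def={g} ue={g}
  L2: def={d} ue={d}
  L3: def={g,k} ue={d,g}
  L4: def={g} ue=∅

Live sets:
  live L0: ∅→{d,g}
  live L1: {d,g}→{d,g}
  live L2: {d,g}→{d,g}
  live L3: {d,g}→∅
  live L4: {d}→{d,g}

Interference:
  d↔{g,h,w}
  g↔{d,h,w}
  h↔{d,g,w}
  k↔∅
  w↔{d,g,h}

N(w) = ["d", "g", "h"]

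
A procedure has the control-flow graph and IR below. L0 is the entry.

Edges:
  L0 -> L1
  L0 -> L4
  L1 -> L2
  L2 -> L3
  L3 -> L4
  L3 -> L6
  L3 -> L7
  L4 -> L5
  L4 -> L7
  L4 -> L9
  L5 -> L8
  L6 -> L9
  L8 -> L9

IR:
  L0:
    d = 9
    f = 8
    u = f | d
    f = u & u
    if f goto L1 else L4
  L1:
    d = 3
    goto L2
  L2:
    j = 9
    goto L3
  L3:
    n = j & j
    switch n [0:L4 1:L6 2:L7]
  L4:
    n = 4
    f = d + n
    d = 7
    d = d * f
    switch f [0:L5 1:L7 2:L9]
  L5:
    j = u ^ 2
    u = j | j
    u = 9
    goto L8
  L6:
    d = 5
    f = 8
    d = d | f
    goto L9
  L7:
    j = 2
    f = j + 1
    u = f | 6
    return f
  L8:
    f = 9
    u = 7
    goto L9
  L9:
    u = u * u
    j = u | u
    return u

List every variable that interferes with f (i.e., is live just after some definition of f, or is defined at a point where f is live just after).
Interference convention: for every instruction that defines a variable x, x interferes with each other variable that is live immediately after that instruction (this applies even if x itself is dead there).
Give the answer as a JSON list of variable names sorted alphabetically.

Answer: ["d", "u"]

Derivation:
Per-block:
  L0 def {d,f,u} use ∅
  L1 def {d} use ∅
  L2 def {j} use ∅
  L3 def {n} use {j}
  L4 def {d,f,n} use {d}
  L5 def {j,u} use {u}
  L6 def {d,f} use ∅
  L7 def {f,j,u} use ∅
  L8 def {f,u} use ∅
  L9 def {j,u} use {u}

Backward fixpoint:
  live L0: ∅→{d,u}
  live L1: {u}→{d,u}
  live L2: {d,u}→{d,j,u}
  live L3: {d,j,u}→{d,u}
  live L4: {d,u}→{u}
  live L5: {u}→∅
  live L6: {u}→{u}
  live L7: ∅→∅
  live L8: ∅→{u}
  live L9: {u}→∅

Interference:
  d — {f,j,n,u}
  f — {d,u}
  j — {d,u}
  n — {d,u}
  u — {d,f,j,n}

N(f) = ["d", "u"]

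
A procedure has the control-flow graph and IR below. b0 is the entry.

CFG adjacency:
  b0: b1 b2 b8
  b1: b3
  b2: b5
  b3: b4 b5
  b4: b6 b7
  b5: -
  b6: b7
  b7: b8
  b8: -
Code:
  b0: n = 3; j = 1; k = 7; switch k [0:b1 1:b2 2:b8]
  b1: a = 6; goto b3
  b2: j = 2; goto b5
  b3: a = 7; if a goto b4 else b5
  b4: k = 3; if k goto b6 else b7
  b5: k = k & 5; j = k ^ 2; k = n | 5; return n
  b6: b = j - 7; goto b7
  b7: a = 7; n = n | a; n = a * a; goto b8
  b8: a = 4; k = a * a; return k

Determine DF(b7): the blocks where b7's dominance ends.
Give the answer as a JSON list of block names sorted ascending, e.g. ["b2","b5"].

idom tree: b1←b0 b2←b0 b3←b1 b4←b3 b5←b0 b6←b4 b7←b4 b8←b0
Dom at joins:
  b5: preds {b2,b3}: {b0,b2} ∩ {b0,b1,b3} = {b0}; idom=b0
  b7: preds {b4,b6}: {b0,b1,b3,b4} ∩ {b0,b1,b3,b4,b6} = {b0,b1,b3,b4}; idom=b4
  b8: preds {b0,b7}: {b0} ∩ {b0,b1,b3,b4,b7} = {b0}; idom=b0

DF walk-up:
  join b5 pred b2: b2 stop@b0
  join b5 pred b3: b3→b1 stop@b0
  join b7 pred b4: · stop@b4
  join b7 pred b6: b6 stop@b4
  join b8 pred b0: · stop@b0
  join b8 pred b7: b7→b4→b3→b1 stop@b0
  b0: DF=∅
  b1: DF={b5,b8}
  b2: DF={b5}
  b3: DF={b5,b8}
  b4: DF={b8}
  b5: DF=∅
  b6: DF={b7}
  b7: DF={b8}
  b8: DF=∅

DF(b7) = ["b8"]

Answer: ["b8"]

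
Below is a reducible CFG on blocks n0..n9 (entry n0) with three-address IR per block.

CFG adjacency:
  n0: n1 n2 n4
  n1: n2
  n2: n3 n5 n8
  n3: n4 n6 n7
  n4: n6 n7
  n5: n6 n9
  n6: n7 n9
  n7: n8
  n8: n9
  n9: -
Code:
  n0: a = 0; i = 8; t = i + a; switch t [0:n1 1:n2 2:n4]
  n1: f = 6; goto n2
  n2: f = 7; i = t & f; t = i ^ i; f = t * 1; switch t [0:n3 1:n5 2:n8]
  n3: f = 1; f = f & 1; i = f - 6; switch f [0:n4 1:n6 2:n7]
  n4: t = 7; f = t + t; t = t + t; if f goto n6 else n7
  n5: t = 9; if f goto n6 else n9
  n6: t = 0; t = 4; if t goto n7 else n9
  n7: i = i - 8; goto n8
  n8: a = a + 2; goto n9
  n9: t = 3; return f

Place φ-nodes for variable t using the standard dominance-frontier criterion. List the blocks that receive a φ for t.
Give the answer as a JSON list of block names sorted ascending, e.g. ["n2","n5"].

idom tree: n1←n0 n2←n0 n3←n2 n4←n0 n5←n2 n6←n0 n7←n0 n8←n0 n9←n0
Dom∩ at merges:
  n2: preds {n0,n1}: {n0} ∩ {n0,n1} = {n0}; idom=n0
  n4: preds {n0,n3}: {n0} ∩ {n0,n2,n3} = {n0}; idom=n0
  n6: preds {n3,n4,n5}: {n0,n2,n3} ∩ {n0,n4} ∩ {n0,n2,n5} = {n0}; idom=n0
  n7: preds {n3,n4,n6}: {n0,n2,n3} ∩ {n0,n4} ∩ {n0,n6} = {n0}; idom=n0
  n8: preds {n2,n7}: {n0,n2} ∩ {n0,n7} = {n0}; idom=n0
  n9: preds {n5,n6,n8}: {n0,n2,n5} ∩ {n0,n6} ∩ {n0,n8} = {n0}; idom=n0

DF derivation:
  n2←n0: walk · to n0
  n2←n1: walk n1 to n0
  n4←n0: walk · to n0
  n4←n3: walk n3→n2 to n0
  n6←n3: walk n3→n2 to n0
  n6←n4: walk n4 to n0
  n6←n5: walk n5→n2 to n0
  n7←n3: walk n3→n2 to n0
  n7←n4: walk n4 to n0
  n7←n6: walk n6 to n0
  n8←n2: walk n2 to n0
  n8←n7: walk n7 to n0
  n9←n5: walk n5→n2 to n0
  n9←n6: walk n6 to n0
  n9←n8: walk n8 to n0
  DF(n0)=∅
  DF(n1)={n2}
  DF(n2)={n4,n6,n7,n8,n9}
  DF(n3)={n4,n6,n7}
  DF(n4)={n6,n7}
  DF(n5)={n6,n9}
  DF(n6)={n7,n9}
  DF(n7)={n8}
  DF(n8)={n9}
  DF(n9)=∅

φ for t: defs {n0,n2,n4,n5,n6,n9}
  DF⁺ = {n4,n6,n7,n8,n9}

Answer: ["n4", "n6", "n7", "n8", "n9"]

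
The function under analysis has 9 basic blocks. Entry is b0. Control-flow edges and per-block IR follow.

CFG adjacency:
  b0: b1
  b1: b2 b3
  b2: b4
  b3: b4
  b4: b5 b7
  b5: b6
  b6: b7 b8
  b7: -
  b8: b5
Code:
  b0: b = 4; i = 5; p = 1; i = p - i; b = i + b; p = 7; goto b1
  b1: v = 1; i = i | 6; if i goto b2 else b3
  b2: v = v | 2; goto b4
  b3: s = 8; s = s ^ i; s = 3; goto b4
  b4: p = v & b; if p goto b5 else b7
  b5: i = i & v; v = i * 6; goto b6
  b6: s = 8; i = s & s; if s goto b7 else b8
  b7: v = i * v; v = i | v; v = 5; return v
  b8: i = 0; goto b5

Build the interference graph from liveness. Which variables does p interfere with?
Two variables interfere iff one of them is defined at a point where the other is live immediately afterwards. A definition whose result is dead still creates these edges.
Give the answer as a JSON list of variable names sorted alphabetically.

def/use:
  b0 def {b,i,p} use ∅
  b1 def {i,v} use {i}
  b2 def {v} use {v}
  b3 def {s} use {i}
  b4 def {p} use {b,v}
  b5 def {i,v} use {i,v}
  b6 def {i,s} use ∅
  b7 def {v} use {i,v}
  b8 def {i} use ∅

Liveness:
  b0 li=∅ lo={b,i}
  b1 li={b,i} lo={b,i,v}
  b2 li={b,i,v} lo={b,i,v}
  b3 li={b,i,v} lo={b,i,v}
  b4 li={b,i,v} lo={i,v}
  b5 li={i,v} lo={v}
  b6 li={v} lo={i,v}
  b7 li={i,v} lo=∅
  b8 li={v} lo={i,v}

Conflict graph:
  b↔{i,p,s,v}
  i↔{b,p,s,v}
  p↔{b,i,v}
  s↔{b,i,v}
  v↔{b,i,p,s}

N(p) = ["b", "i", "v"]

Answer: ["b", "i", "v"]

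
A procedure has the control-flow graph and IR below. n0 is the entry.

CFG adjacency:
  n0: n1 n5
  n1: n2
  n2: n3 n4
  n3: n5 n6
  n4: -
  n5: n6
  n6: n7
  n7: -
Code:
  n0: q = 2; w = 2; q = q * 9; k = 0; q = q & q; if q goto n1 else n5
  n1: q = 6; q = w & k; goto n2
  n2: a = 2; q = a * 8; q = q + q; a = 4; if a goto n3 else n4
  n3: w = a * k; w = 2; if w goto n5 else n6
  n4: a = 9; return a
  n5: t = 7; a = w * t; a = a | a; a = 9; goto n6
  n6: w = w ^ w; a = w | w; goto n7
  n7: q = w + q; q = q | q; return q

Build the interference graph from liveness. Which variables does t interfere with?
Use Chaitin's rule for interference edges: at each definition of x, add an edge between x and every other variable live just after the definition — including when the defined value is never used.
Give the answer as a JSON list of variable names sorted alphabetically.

Answer: ["q", "w"]

Analysis:
Per-block:
  n0: def={k,q,w} ue=∅
  n1: def={q} ue={k,w}
  n2: def={a,q} ue=∅
  n3: def={w} ue={a,k}
  n4: def={a} ue=∅
  n5: def={a,t} ue={w}
  n6: def={a,w} ue={w}
  n7: def={q} ue={q,w}

Backward fixpoint:
  live n0: ∅→{k,q,w}
  live n1: {k,w}→{k}
  live n2: {k}→{a,k,q}
  live n3: {a,k,q}→{q,w}
  live n4: ∅→∅
  live n5: {q,w}→{q,w}
  live n6: {q,w}→{q,w}
  live n7: {q,w}→∅

Conflict graph:
  a: {k,q,w}
  k: {a,q,w}
  q: {a,k,t,w}
  t: {q,w}
  w: {a,k,q,t}

N(t) = ["q", "w"]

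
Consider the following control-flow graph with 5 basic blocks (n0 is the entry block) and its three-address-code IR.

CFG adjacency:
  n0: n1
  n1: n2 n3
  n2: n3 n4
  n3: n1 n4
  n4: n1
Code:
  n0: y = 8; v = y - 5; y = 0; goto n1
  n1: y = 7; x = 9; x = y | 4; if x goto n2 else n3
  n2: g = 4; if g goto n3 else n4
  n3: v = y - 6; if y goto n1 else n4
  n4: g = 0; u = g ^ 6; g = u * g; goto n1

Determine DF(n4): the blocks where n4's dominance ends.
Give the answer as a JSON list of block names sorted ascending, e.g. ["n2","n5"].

Answer: ["n1"]

Derivation:
idom tree: n1←n0 n2←n1 n3←n1 n4←n1
Dom at joins:
  n1: preds {n0,n3,n4}: {n0} ∩ {n0,n1,n3} ∩ {n0,n1,n4} = {n0}; idom=n0
  n3: preds {n1,n2}: {n0,n1} ∩ {n0,n1,n2} = {n0,n1}; idom=n1
  n4: preds {n2,n3}: {n0,n1,n2} ∩ {n0,n1,n3} = {n0,n1}; idom=n1

DF derivation:
  n1←n0: walk · to n0
  n1←n3: walk n3→n1 to n0
  n1←n4: walk n4→n1 to n0
  n3←n1: walk · to n1
  n3←n2: walk n2 to n1
  n4←n2: walk n2 to n1
  n4←n3: walk n3 to n1
  DF(n0)=∅
  DF(n1)={n1}
  DF(n2)={n3,n4}
  DF(n3)={n1,n4}
  DF(n4)={n1}

DF(n4) = ["n1"]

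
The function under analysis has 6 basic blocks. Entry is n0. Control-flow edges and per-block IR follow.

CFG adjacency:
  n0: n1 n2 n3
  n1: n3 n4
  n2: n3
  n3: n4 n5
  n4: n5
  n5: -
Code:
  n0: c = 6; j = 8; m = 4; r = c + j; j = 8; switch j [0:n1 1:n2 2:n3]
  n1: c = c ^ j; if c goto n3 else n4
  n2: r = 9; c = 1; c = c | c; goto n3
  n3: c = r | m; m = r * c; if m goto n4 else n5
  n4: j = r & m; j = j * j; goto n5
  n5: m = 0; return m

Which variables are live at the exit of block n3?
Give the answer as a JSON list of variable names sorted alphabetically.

Answer: ["m", "r"]

Derivation:
def/use:
  n0: {c,j,m,r} / ∅
  n1: {c} / {c,j}
  n2: {c,r} / ∅
  n3: {c,m} / {m,r}
  n4: {j} / {m,r}
  n5: {m} / ∅

Live sets:
  live n0: ∅→{c,j,m,r}
  live n1: {c,j,m,r}→{m,r}
  live n2: {m}→{m,r}
  live n3: {m,r}→{m,r}
  live n4: {m,r}→∅
  live n5: ∅→∅

live-out(n3) = ["m", "r"]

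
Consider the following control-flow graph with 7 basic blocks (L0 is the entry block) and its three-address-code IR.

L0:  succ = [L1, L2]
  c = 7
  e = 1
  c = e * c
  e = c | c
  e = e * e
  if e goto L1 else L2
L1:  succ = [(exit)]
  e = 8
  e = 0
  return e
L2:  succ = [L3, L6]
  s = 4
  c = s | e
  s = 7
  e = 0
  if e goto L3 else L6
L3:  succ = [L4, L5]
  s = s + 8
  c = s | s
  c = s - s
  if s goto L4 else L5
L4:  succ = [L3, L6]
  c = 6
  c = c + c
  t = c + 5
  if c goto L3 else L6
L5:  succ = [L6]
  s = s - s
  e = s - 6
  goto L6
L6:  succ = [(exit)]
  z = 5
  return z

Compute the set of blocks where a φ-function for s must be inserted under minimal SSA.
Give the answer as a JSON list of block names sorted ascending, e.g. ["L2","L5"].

idom tree: L1←L0 L2←L0 L3←L2 L4←L3 L5←L3 L6←L2
Dom at joins:
  L3: preds {L2,L4}: {L0,L2} ∩ {L0,L2,L3,L4} = {L0,L2}; idom=L2
  L6: preds {L2,L4,L5}: {L0,L2} ∩ {L0,L2,L3,L4} ∩ {L0,L2,L3,L5} = {L0,L2}; idom=L2

DF walk-up:
  L3←L2: walk · to L2
  L3←L4: walk L4→L3 to L2
  L6←L2: walk · to L2
  L6←L4: walk L4→L3 to L2
  L6←L5: walk L5→L3 to L2
  L0: DF=∅
  L1: DF=∅
  L2: DF=∅
  L3: DF={L3,L6}
  L4: DF={L3,L6}
  L5: DF={L6}
  L6: DF=∅

φ for s: defs {L2,L3,L5}
  DF⁺ = {L3,L6}

Answer: ["L3", "L6"]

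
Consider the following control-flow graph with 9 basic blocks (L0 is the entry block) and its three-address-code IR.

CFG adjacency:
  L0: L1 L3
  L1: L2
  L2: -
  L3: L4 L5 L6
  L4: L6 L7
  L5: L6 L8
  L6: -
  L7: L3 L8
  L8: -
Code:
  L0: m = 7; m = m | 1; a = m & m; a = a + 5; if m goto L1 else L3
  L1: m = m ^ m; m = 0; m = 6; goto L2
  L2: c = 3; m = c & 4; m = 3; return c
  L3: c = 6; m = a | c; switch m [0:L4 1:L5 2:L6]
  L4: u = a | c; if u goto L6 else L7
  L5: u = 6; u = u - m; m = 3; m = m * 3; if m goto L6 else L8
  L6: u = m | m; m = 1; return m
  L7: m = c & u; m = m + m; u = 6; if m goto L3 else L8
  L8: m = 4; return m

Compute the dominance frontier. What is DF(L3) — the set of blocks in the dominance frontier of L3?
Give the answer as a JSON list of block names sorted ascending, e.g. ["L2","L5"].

idom tree: L1←L0 L2←L1 L3←L0 L4←L3 L5←L3 L6←L3 L7←L4 L8←L3
Dom∩ at merges:
  L3: preds {L0,L7}: {L0} ∩ {L0,L3,L4,L7} = {L0}; idom=L0
  L6: preds {L3,L4,L5}: {L0,L3} ∩ {L0,L3,L4} ∩ {L0,L3,L5} = {L0,L3}; idom=L3
  L8: preds {L5,L7}: {L0,L3,L5} ∩ {L0,L3,L4,L7} = {L0,L3}; idom=L3

DF derivation:
  join L3 pred L0: · stop@L0
  join L3 pred L7: L7→L4→L3 stop@L0
  join L6 pred L3: · stop@L3
  join L6 pred L4: L4 stop@L3
  join L6 pred L5: L5 stop@L3
  join L8 pred L5: L5 stop@L3
  join L8 pred L7: L7→L4 stop@L3
  L0: DF=∅
  L1: DF=∅
  L2: DF=∅
  L3: DF={L3}
  L4: DF={L3,L6,L8}
  L5: DF={L6,L8}
  L6: DF=∅
  L7: DF={L3,L8}
  L8: DF=∅

DF(L3) = ["L3"]

Answer: ["L3"]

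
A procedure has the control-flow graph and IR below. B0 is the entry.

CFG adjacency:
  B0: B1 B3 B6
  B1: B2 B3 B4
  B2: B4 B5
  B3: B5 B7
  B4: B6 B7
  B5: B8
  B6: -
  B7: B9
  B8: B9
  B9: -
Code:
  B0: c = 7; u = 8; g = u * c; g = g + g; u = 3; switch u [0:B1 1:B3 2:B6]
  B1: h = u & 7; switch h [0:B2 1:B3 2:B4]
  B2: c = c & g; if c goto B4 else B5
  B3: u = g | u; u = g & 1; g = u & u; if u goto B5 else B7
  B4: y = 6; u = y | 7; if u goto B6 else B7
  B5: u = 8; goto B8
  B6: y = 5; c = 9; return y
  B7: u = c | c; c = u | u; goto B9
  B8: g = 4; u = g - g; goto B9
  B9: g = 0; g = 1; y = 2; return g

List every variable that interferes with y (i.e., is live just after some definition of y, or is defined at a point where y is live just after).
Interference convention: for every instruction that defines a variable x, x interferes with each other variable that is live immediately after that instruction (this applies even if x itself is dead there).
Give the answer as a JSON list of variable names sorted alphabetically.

Answer: ["c", "g"]

Working:
Block summaries:
  B0: {c,g,u} / ∅
  B1: {h} / {u}
  B2: {c} / {c,g}
  B3: {g,u} / {g,u}
  B4: {u,y} / ∅
  B5: {u} / ∅
  B6: {c,y} / ∅
  B7: {c,u} / {c}
  B8: {g,u} / ∅
  B9: {g,y} / ∅

Backward fixpoint:
  B0: in=∅ out={c,g,u}
  B1: in={c,g,u} out={c,g,u}
  B2: in={c,g} out={c}
  B3: in={c,g,u} out={c}
  B4: in={c} out={c}
  B5: in=∅ out=∅
  B6: in=∅ out=∅
  B7: in={c} out=∅
  B8: in=∅ out=∅
  B9: in=∅ out=∅

Conflict graph:
  c — {g,h,u,y}
  g — {c,h,u,y}
  h — {c,g,u}
  u — {c,g,h}
  y — {c,g}

N(y) = ["c", "g"]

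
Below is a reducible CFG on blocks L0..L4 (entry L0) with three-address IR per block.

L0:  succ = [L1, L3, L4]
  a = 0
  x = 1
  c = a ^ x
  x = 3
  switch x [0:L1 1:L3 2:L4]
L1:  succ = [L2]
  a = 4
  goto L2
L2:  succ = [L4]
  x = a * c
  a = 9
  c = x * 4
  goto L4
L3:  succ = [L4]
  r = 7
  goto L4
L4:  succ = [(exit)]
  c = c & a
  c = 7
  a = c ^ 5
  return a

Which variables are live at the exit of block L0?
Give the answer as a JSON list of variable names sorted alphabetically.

Block summaries:
  L0: def={a,c,x} ue=∅
  L1: def={a} ue=∅
  L2: def={a,c,x} ue={a,c}
  L3: def={r} ue=∅
  L4: def={a,c} ue={a,c}

Live sets:
  L0: in=∅ out={a,c}
  L1: in={c} out={a,c}
  L2: in={a,c} out={a,c}
  L3: in={a,c} out={a,c}
  L4: in={a,c} out=∅

live-out(L0) = ["a", "c"]

Answer: ["a", "c"]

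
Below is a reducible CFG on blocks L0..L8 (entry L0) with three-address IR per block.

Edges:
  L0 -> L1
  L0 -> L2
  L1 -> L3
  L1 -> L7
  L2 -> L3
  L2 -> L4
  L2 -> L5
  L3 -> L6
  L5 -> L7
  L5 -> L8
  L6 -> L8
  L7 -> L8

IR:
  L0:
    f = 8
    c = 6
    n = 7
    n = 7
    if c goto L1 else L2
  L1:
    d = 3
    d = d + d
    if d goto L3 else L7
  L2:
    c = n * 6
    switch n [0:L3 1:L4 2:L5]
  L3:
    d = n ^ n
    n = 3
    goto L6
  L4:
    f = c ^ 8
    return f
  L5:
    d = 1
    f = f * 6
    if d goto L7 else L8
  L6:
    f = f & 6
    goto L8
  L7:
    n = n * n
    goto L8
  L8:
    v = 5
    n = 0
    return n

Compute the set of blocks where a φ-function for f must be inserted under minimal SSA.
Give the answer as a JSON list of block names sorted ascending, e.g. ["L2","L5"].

idom tree: L1←L0 L2←L0 L3←L0 L4←L2 L5←L2 L6←L3 L7←L0 L8←L0
Dom∩ at merges:
  L3: preds {L1,L2}: {L0,L1} ∩ {L0,L2} = {L0}; idom=L0
  L7: preds {L1,L5}: {L0,L1} ∩ {L0,L2,L5} = {L0}; idom=L0
  L8: preds {L5,L6,L7}: {L0,L2,L5} ∩ {L0,L3,L6} ∩ {L0,L7} = {L0}; idom=L0

DF derivation:
  L3←L1: walk L1 to L0
  L3←L2: walk L2 to L0
  L7←L1: walk L1 to L0
  L7←L5: walk L5→L2 to L0
  L8←L5: walk L5→L2 to L0
  L8←L6: walk L6→L3 to L0
  L8←L7: walk L7 to L0
  L0: DF=∅
  L1: DF={L3,L7}
  L2: DF={L3,L7,L8}
  L3: DF={L8}
  L4: DF=∅
  L5: DF={L7,L8}
  L6: DF={L8}
  L7: DF={L8}
  L8: DF=∅

φ for f: defs {L0,L4,L5,L6}
  DF⁺ = {L7,L8}

Answer: ["L7", "L8"]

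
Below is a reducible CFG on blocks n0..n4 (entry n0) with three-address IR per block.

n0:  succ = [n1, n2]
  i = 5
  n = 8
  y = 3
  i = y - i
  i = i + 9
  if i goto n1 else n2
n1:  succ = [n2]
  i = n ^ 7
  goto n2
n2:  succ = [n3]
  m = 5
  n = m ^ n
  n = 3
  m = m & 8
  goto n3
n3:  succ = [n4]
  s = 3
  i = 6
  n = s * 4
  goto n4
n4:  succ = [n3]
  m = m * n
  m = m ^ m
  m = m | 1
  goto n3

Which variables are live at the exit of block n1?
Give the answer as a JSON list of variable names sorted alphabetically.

Answer: ["n"]

Analysis:
Per-block:
  n0: {i,n,y} / ∅
  n1: {i} / {n}
  n2: {m,n} / {n}
  n3: {i,n,s} / ∅
  n4: {m} / {m,n}

Live sets:
  n0 li=∅ lo={n}
  n1 li={n} lo={n}
  n2 li={n} lo={m}
  n3 li={m} lo={m,n}
  n4 li={m,n} lo={m}

live-out(n1) = ["n"]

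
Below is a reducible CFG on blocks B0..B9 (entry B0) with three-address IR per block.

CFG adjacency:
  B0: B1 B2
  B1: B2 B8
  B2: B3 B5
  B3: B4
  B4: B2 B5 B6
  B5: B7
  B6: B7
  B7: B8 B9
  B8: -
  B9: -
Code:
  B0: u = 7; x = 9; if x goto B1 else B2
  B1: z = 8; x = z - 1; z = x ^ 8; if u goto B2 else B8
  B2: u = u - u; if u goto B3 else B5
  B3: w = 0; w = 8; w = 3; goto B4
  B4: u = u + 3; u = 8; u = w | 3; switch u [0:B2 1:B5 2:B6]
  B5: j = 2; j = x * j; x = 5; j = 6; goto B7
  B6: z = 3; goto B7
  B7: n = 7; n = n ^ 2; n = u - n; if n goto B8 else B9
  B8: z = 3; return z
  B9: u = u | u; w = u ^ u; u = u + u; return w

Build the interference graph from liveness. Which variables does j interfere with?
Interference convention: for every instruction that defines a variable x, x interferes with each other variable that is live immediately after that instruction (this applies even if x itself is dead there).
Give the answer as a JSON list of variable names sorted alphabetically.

def/use:
  B0 def {u,x} use ∅
  B1 def {x,z} use {u}
  B2 def {u} use {u}
  B3 def {w} use ∅
  B4 def {u} use {u,w}
  B5 def {j,x} use {x}
  B6 def {z} use ∅
  B7 def {n} use {u}
  B8 def {z} use ∅
  B9 def {u,w} use {u}

Backward fixpoint:
  live B0: ∅→{u,x}
  live B1: {u}→{u,x}
  live B2: {u,x}→{u,x}
  live B3: {u,x}→{u,w,x}
  live B4: {u,w,x}→{u,x}
  live B5: {u,x}→{u}
  live B6: {u}→{u}
  live B7: {u}→{u}
  live B8: ∅→∅
  live B9: {u}→∅

Conflict graph:
  j — {u,x}
  n — {u}
  u — {j,n,w,x,z}
  w — {u,x}
  x — {j,u,w,z}
  z — {u,x}

N(j) = ["u", "x"]

Answer: ["u", "x"]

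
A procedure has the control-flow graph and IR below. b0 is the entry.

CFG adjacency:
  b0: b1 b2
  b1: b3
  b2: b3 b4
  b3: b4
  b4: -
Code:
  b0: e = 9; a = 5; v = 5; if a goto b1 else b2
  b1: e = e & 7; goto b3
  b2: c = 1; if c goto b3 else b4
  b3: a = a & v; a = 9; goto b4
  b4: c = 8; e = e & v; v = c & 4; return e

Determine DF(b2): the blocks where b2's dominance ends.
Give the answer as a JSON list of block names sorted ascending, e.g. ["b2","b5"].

idom tree: b1←b0 b2←b0 b3←b0 b4←b0
Dom at joins:
  b3: preds {b1,b2}: {b0,b1} ∩ {b0,b2} = {b0}; idom=b0
  b4: preds {b2,b3}: {b0,b2} ∩ {b0,b3} = {b0}; idom=b0

DF derivation:
  b3←b1: walk b1 to b0
  b3←b2: walk b2 to b0
  b4←b2: walk b2 to b0
  b4←b3: walk b3 to b0
  DF(b0)=∅
  DF(b1)={b3}
  DF(b2)={b3,b4}
  DF(b3)={b4}
  DF(b4)=∅

DF(b2) = ["b3", "b4"]

Answer: ["b3", "b4"]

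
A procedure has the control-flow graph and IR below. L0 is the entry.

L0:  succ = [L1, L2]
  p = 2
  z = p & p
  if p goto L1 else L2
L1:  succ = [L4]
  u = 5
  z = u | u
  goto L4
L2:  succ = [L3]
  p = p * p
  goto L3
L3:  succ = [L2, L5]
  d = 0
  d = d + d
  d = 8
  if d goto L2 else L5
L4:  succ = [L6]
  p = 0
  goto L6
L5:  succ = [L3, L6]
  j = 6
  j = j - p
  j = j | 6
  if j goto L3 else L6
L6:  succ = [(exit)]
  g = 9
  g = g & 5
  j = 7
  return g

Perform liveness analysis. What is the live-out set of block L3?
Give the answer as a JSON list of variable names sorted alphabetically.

Answer: ["p"]

Derivation:
Per-block:
  L0: def={p,z} ue=∅
  L1: def={u,z} ue=∅
  L2: def={p} ue={p}
  L3: def={d} ue=∅
  L4: def={p} ue=∅
  L5: def={j} ue={p}
  L6: def={g,j} ue=∅

Live sets:
  L0: in=∅ out={p}
  L1: in=∅ out=∅
  L2: in={p} out={p}
  L3: in={p} out={p}
  L4: in=∅ out=∅
  L5: in={p} out={p}
  L6: in=∅ out=∅

live-out(L3) = ["p"]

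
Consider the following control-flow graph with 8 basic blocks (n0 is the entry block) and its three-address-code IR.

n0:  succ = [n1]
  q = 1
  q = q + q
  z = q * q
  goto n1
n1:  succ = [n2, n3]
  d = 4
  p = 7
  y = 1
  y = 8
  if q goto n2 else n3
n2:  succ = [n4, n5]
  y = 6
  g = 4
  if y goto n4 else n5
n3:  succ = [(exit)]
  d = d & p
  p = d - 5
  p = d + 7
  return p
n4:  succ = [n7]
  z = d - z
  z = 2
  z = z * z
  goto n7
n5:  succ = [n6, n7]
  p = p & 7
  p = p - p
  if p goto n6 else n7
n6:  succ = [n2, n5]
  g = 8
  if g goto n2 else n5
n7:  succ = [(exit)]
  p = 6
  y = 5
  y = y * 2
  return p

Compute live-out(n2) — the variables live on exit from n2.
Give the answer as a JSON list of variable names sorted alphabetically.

Block summaries:
  n0 def {q,z} use ∅
  n1 def {d,p,y} use {q}
  n2 def {g,y} use ∅
  n3 def {d,p} use {d,p}
  n4 def {z} use {d,z}
  n5 def {p} use {p}
  n6 def {g} use ∅
  n7 def {p,y} use ∅

Live sets:
  n0 li=∅ lo={q,z}
  n1 li={q,z} lo={d,p,z}
  n2 li={d,p,z} lo={d,p,z}
  n3 li={d,p} lo=∅
  n4 li={d,z} lo=∅
  n5 li={d,p,z} lo={d,p,z}
  n6 li={d,p,z} lo={d,p,z}
  n7 li=∅ lo=∅

live-out(n2) = ["d", "p", "z"]

Answer: ["d", "p", "z"]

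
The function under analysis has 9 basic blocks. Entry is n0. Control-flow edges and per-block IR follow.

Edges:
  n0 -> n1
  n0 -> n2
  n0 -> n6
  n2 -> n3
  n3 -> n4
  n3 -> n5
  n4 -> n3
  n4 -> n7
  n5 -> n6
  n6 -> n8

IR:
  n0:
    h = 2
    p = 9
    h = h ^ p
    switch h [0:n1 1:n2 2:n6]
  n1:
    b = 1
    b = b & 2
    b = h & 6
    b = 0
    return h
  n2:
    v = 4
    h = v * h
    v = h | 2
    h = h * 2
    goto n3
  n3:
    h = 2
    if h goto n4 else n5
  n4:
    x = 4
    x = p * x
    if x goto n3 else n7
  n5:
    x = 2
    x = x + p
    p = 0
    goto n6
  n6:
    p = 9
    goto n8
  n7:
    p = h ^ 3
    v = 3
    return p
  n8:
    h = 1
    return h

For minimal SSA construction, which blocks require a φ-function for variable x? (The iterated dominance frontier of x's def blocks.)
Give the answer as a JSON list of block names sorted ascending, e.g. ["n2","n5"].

Answer: ["n3", "n6"]

Derivation:
idom tree: n1←n0 n2←n0 n3←n2 n4←n3 n5←n3 n6←n0 n7←n4 n8←n6
Join-block Dom:
  n3: preds {n2,n4}: {n0,n2} ∩ {n0,n2,n3,n4} = {n0,n2}; idom=n2
  n6: preds {n0,n5}: {n0} ∩ {n0,n2,n3,n5} = {n0}; idom=n0

Frontier:
  join n3 pred n2: · stop@n2
  join n3 pred n4: n4→n3 stop@n2
  join n6 pred n0: · stop@n0
  join n6 pred n5: n5→n3→n2 stop@n0
  n0: DF=∅
  n1: DF=∅
  n2: DF={n6}
  n3: DF={n3,n6}
  n4: DF={n3}
  n5: DF={n6}
  n6: DF=∅
  n7: DF=∅
  n8: DF=∅

φ for x: defs {n4,n5}
  DF⁺ = {n3,n6}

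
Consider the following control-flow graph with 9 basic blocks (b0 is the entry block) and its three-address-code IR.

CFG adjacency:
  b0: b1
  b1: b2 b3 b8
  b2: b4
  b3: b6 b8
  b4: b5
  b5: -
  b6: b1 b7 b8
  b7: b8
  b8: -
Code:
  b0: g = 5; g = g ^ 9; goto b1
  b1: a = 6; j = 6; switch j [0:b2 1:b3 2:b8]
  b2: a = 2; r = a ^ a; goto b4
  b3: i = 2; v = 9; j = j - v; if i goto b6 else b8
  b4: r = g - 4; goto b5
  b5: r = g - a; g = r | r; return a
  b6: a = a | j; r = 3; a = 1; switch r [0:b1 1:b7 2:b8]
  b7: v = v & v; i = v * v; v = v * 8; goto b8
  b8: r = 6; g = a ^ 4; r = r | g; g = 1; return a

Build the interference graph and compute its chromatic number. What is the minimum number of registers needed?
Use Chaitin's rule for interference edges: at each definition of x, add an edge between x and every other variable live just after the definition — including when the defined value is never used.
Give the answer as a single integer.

Answer: 5

Derivation:
def/use:
  b0: {g} / ∅
  b1: {a,j} / ∅
  b2: {a,r} / ∅
  b3: {i,j,v} / {j}
  b4: {r} / {g}
  b5: {g,r} / {a,g}
  b6: {a,r} / {a,j}
  b7: {i,v} / {v}
  b8: {g,r} / {a}

Backward fixpoint:
  b0: in=∅ out={g}
  b1: in={g} out={a,g,j}
  b2: in={g} out={a,g}
  b3: in={a,g,j} out={a,g,j,v}
  b4: in={a,g} out={a,g}
  b5: in={a,g} out=∅
  b6: in={a,g,j,v} out={a,g,v}
  b7: in={a,v} out={a}
  b8: in={a} out=∅

Interfere edges:
  a: {g,i,j,r,v}
  g: {a,i,j,r,v}
  i: {a,g,j,v}
  j: {a,g,i,v}
  r: {a,g,v}
  v: {a,g,i,j,r}

Colouring:
  clique {a,g,i,j,v} ⇒ need ≥ 5
  5-colouring: c0={a}  c1={g}  c2={v}  c3={i,r}  c4={j}
  χ = 5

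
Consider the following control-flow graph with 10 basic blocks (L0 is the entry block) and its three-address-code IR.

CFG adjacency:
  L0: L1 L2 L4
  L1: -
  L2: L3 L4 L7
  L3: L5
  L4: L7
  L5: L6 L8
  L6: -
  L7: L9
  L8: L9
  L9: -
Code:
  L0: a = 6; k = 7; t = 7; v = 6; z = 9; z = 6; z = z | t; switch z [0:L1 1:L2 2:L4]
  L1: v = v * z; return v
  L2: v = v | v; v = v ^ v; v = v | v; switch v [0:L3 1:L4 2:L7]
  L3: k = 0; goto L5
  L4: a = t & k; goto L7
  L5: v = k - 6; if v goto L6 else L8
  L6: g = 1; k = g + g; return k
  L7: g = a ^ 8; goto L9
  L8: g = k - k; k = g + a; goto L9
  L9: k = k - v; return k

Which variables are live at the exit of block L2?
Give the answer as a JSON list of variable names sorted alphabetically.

Answer: ["a", "k", "t", "v"]

Derivation:
Per-block:
  L0: def={a,k,t,v,z} ue=∅
  L1: def={v} ue={v,z}
  L2: def={v} ue={v}
  L3: def={k} ue=∅
  L4: def={a} ue={k,t}
  L5: def={v} ue={k}
  L6: def={g,k} ue=∅
  L7: def={g} ue={a}
  L8: def={g,k} ue={a,k}
  L9: def={k} ue={k,v}

Live sets:
  L0: in=∅ out={a,k,t,v,z}
  L1: in={v,z} out=∅
  L2: in={a,k,t,v} out={a,k,t,v}
  L3: in={a} out={a,k}
  L4: in={k,t,v} out={a,k,v}
  L5: in={a,k} out={a,k,v}
  L6: in=∅ out=∅
  L7: in={a,k,v} out={k,v}
  L8: in={a,k,v} out={k,v}
  L9: in={k,v} out=∅

live-out(L2) = ["a", "k", "t", "v"]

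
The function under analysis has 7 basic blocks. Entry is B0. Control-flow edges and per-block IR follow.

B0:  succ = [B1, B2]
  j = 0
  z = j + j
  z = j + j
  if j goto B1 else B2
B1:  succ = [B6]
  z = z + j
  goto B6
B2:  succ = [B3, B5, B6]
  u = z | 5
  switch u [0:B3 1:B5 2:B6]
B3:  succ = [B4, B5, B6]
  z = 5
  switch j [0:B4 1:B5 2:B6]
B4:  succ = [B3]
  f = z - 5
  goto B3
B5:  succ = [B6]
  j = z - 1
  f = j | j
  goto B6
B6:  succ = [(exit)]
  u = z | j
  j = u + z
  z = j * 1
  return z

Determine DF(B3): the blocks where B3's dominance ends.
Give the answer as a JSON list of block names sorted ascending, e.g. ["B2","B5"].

idom tree: B1←B0 B2←B0 B3←B2 B4←B3 B5←B2 B6←B0
Join-block Dom:
  B3: preds {B2,B4}: {B0,B2} ∩ {B0,B2,B3,B4} = {B0,B2}; idom=B2
  B5: preds {B2,B3}: {B0,B2} ∩ {B0,B2,B3} = {B0,B2}; idom=B2
  B6: preds {B1,B2,B3,B5}: {B0,B1} ∩ {B0,B2} ∩ {B0,B2,B3} ∩ {B0,B2,B5} = {B0}; idom=B0

DF derivation:
  join B3 pred B2: · stop@B2
  join B3 pred B4: B4→B3 stop@B2
  join B5 pred B2: · stop@B2
  join B5 pred B3: B3 stop@B2
  join B6 pred B1: B1 stop@B0
  join B6 pred B2: B2 stop@B0
  join B6 pred B3: B3→B2 stop@B0
  join B6 pred B5: B5→B2 stop@B0
  DF(B0)=∅
  DF(B1)={B6}
  DF(B2)={B6}
  DF(B3)={B3,B5,B6}
  DF(B4)={B3}
  DF(B5)={B6}
  DF(B6)=∅

DF(B3) = ["B3", "B5", "B6"]

Answer: ["B3", "B5", "B6"]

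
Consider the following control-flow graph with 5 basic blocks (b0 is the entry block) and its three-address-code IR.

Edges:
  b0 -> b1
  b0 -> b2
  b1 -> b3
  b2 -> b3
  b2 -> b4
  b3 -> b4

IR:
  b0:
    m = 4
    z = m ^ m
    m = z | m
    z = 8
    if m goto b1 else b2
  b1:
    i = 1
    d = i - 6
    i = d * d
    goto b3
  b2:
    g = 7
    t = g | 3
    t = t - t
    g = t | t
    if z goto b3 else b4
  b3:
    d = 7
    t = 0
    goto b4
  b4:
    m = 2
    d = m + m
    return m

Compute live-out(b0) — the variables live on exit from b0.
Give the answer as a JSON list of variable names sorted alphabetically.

Per-block:
  b0: {m,z} / ∅
  b1: {d,i} / ∅
  b2: {g,t} / {z}
  b3: {d,t} / ∅
  b4: {d,m} / ∅

Live sets:
  b0 li=∅ lo={z}
  b1 li=∅ lo=∅
  b2 li={z} lo=∅
  b3 li=∅ lo=∅
  b4 li=∅ lo=∅

live-out(b0) = ["z"]

Answer: ["z"]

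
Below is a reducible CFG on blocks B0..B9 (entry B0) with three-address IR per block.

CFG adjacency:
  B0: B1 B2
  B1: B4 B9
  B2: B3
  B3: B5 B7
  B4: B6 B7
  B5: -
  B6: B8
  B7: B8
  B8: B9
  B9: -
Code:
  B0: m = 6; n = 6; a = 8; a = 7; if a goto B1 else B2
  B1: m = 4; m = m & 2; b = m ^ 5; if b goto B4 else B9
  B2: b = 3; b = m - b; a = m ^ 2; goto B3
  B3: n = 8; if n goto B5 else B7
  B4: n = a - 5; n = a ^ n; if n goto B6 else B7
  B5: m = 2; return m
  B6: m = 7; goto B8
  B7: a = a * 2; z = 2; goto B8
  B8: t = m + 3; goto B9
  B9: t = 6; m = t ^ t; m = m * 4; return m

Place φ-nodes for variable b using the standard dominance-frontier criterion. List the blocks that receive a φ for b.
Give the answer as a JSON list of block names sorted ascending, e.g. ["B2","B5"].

Answer: ["B7", "B8", "B9"]

Analysis:
idom tree: B1←B0 B2←B0 B3←B2 B4←B1 B5←B3 B6←B4 B7←B0 B8←B0 B9←B0
Dom∩ at merges:
  B7: preds {B3,B4}: {B0,B2,B3} ∩ {B0,B1,B4} = {B0}; idom=B0
  B8: preds {B6,B7}: {B0,B1,B4,B6} ∩ {B0,B7} = {B0}; idom=B0
  B9: preds {B1,B8}: {B0,B1} ∩ {B0,B8} = {B0}; idom=B0

DF walk-up:
  B7←B3: walk B3→B2 to B0
  B7←B4: walk B4→B1 to B0
  B8←B6: walk B6→B4→B1 to B0
  B8←B7: walk B7 to B0
  B9←B1: walk B1 to B0
  B9←B8: walk B8 to B0
  DF(B0)=∅
  DF(B1)={B7,B8,B9}
  DF(B2)={B7}
  DF(B3)={B7}
  DF(B4)={B7,B8}
  DF(B5)=∅
  DF(B6)={B8}
  DF(B7)={B8}
  DF(B8)={B9}
  DF(B9)=∅

φ for b: defs {B1,B2}
  DF⁺ = {B7,B8,B9}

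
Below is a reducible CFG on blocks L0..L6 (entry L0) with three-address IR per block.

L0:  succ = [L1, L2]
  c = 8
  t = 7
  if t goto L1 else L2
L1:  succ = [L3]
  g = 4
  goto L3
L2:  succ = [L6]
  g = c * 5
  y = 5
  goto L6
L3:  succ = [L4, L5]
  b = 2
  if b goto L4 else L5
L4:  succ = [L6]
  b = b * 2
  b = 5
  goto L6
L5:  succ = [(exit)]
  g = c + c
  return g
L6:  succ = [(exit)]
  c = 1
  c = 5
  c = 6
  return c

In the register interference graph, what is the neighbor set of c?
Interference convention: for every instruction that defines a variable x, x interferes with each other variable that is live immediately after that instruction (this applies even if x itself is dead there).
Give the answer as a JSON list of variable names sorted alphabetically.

Per-block:
  L0: def={c,t} ue=∅
  L1: def={g} ue=∅
  L2: def={g,y} ue={c}
  L3: def={b} ue=∅
  L4: def={b} ue={b}
  L5: def={g} ue={c}
  L6: def={c} ue=∅

Backward fixpoint:
  L0 li=∅ lo={c}
  L1 li={c} lo={c}
  L2 li={c} lo=∅
  L3 li={c} lo={b,c}
  L4 li={b} lo=∅
  L5 li={c} lo=∅
  L6 li=∅ lo=∅

Interfere edges:
  b: {c}
  c: {b,g,t}
  g: {c}
  t: {c}
  y: ∅

N(c) = ["b", "g", "t"]

Answer: ["b", "g", "t"]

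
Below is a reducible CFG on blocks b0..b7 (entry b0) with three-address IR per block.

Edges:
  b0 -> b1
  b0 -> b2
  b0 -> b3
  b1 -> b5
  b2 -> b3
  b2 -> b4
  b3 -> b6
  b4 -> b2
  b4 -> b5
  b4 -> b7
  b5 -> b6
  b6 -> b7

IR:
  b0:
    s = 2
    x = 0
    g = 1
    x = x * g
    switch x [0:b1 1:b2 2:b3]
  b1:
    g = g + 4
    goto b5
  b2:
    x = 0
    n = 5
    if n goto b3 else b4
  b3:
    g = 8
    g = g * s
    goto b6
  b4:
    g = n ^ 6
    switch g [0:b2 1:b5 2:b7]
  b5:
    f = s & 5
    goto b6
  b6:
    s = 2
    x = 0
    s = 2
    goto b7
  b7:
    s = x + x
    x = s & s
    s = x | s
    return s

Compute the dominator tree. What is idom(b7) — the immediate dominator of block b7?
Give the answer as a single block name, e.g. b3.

idom tree: b1←b0 b2←b0 b3←b0 b4←b2 b5←b0 b6←b0 b7←b0
Dom∩ at merges:
  b2: preds {b0,b4}: {b0} ∩ {b0,b2,b4} = {b0}; idom=b0
  b3: preds {b0,b2}: {b0} ∩ {b0,b2} = {b0}; idom=b0
  b5: preds {b1,b4}: {b0,b1} ∩ {b0,b2,b4} = {b0}; idom=b0
  b6: preds {b3,b5}: {b0,b3} ∩ {b0,b5} = {b0}; idom=b0
  b7: preds {b4,b6}: {b0,b2,b4} ∩ {b0,b6} = {b0}; idom=b0

idom(b7) = b0

Answer: b0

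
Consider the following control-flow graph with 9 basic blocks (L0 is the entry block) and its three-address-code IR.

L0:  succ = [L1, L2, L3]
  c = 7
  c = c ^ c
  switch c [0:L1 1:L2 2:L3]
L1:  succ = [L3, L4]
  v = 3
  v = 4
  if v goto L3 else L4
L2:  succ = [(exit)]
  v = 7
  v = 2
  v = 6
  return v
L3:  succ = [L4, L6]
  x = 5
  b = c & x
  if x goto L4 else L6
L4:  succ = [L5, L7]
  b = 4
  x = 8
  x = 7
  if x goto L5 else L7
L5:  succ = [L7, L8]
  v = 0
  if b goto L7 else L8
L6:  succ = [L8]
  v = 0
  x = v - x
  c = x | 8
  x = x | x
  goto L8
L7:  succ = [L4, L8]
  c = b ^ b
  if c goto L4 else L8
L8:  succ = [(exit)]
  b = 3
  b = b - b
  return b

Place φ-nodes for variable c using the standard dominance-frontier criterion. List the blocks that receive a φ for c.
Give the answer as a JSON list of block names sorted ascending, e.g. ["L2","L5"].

idom tree: L1←L0 L2←L0 L3←L0 L4←L0 L5←L4 L6←L3 L7←L4 L8←L0
Dom∩ at merges:
  L3: preds {L0,L1}: {L0} ∩ {L0,L1} = {L0}; idom=L0
  L4: preds {L1,L3,L7}: {L0,L1} ∩ {L0,L3} ∩ {L0,L4,L7} = {L0}; idom=L0
  L7: preds {L4,L5}: {L0,L4} ∩ {L0,L4,L5} = {L0,L4}; idom=L4
  L8: preds {L5,L6,L7}: {L0,L4,L5} ∩ {L0,L3,L6} ∩ {L0,L4,L7} = {L0}; idom=L0

DF derivation:
  L3←L0: walk · to L0
  L3←L1: walk L1 to L0
  L4←L1: walk L1 to L0
  L4←L3: walk L3 to L0
  L4←L7: walk L7→L4 to L0
  L7←L4: walk · to L4
  L7←L5: walk L5 to L4
  L8←L5: walk L5→L4 to L0
  L8←L6: walk L6→L3 to L0
  L8←L7: walk L7→L4 to L0
  DF(L0)=∅
  DF(L1)={L3,L4}
  DF(L2)=∅
  DF(L3)={L4,L8}
  DF(L4)={L4,L8}
  DF(L5)={L7,L8}
  DF(L6)={L8}
  DF(L7)={L4,L8}
  DF(L8)=∅

φ for c: defs {L0,L6,L7}
  DF⁺ = {L4,L8}

Answer: ["L4", "L8"]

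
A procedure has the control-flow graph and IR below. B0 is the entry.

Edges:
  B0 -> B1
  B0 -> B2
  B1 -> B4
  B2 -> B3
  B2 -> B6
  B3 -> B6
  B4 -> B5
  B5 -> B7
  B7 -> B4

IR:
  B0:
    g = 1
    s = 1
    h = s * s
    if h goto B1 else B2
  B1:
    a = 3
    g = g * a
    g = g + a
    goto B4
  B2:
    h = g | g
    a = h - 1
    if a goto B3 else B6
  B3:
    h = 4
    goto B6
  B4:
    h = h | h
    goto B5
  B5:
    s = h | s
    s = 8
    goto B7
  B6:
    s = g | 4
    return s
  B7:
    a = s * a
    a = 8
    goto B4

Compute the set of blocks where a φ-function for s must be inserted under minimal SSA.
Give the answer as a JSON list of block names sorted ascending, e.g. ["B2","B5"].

idom tree: B1←B0 B2←B0 B3←B2 B4←B1 B5←B4 B6←B2 B7←B5
Dom∩ at merges:
  B4: preds {B1,B7}: {B0,B1} ∩ {B0,B1,B4,B5,B7} = {B0,B1}; idom=B1
  B6: preds {B2,B3}: {B0,B2} ∩ {B0,B2,B3} = {B0,B2}; idom=B2

DF derivation:
  B4←B1: walk · to B1
  B4←B7: walk B7→B5→B4 to B1
  B6←B2: walk · to B2
  B6←B3: walk B3 to B2
  B0: DF=∅
  B1: DF=∅
  B2: DF=∅
  B3: DF={B6}
  B4: DF={B4}
  B5: DF={B4}
  B6: DF=∅
  B7: DF={B4}

φ for s: defs {B0,B5,B6}
  DF⁺ = {B4}

Answer: ["B4"]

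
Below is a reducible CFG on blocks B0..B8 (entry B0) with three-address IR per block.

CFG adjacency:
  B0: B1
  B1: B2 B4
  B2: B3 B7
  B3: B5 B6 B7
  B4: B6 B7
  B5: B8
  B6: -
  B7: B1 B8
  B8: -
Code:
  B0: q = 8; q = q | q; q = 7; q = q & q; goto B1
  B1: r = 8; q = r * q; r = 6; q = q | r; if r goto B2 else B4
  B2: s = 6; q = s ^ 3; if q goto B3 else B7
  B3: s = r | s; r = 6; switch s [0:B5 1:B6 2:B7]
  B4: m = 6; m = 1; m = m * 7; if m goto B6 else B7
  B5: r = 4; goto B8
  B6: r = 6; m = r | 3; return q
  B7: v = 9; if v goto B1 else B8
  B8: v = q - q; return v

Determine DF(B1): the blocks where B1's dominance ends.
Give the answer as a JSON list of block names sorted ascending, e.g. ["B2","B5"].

Answer: ["B1"]

Working:
idom tree: B1←B0 B2←B1 B3←B2 B4←B1 B5←B3 B6←B1 B7←B1 B8←B1
Dom at joins:
  B1: preds {B0,B7}: {B0} ∩ {B0,B1,B7} = {B0}; idom=B0
  B6: preds {B3,B4}: {B0,B1,B2,B3} ∩ {B0,B1,B4} = {B0,B1}; idom=B1
  B7: preds {B2,B3,B4}: {B0,B1,B2} ∩ {B0,B1,B2,B3} ∩ {B0,B1,B4} = {B0,B1}; idom=B1
  B8: preds {B5,B7}: {B0,B1,B2,B3,B5} ∩ {B0,B1,B7} = {B0,B1}; idom=B1

Frontier:
  B1←B0: walk · to B0
  B1←B7: walk B7→B1 to B0
  B6←B3: walk B3→B2 to B1
  B6←B4: walk B4 to B1
  B7←B2: walk B2 to B1
  B7←B3: walk B3→B2 to B1
  B7←B4: walk B4 to B1
  B8←B5: walk B5→B3→B2 to B1
  B8←B7: walk B7 to B1
  B0: DF=∅
  B1: DF={B1}
  B2: DF={B6,B7,B8}
  B3: DF={B6,B7,B8}
  B4: DF={B6,B7}
  B5: DF={B8}
  B6: DF=∅
  B7: DF={B1,B8}
  B8: DF=∅

DF(B1) = ["B1"]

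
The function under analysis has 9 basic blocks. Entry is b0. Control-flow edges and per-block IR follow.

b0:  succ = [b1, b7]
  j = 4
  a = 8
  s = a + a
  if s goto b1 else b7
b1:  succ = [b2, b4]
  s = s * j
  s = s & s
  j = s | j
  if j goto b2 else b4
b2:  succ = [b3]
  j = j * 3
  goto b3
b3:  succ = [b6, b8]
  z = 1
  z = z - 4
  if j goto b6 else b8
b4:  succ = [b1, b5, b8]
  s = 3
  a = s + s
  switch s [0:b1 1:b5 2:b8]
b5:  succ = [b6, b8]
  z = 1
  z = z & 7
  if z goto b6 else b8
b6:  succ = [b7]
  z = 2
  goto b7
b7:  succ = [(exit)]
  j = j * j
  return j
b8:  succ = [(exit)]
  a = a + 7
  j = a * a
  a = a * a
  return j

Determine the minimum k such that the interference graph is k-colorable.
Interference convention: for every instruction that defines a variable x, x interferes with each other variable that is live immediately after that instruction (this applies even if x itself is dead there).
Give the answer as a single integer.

Answer: 3

Analysis:
Per-block:
  b0 def {a,j,s} use ∅
  b1 def {j,s} use {j,s}
  b2 def {j} use {j}
  b3 def {z} use {j}
  b4 def {a,s} use ∅
  b5 def {z} use ∅
  b6 def {z} use ∅
  b7 def {j} use {j}
  b8 def {a,j} use {a}

Liveness:
  b0: in=∅ out={a,j,s}
  b1: in={a,j,s} out={a,j}
  b2: in={a,j} out={a,j}
  b3: in={a,j} out={a,j}
  b4: in={j} out={a,j,s}
  b5: in={a,j} out={a,j}
  b6: in={j} out={j}
  b7: in={j} out=∅
  b8: in={a} out=∅

Conflict graph:
  a↔{j,s,z}
  j↔{a,s,z}
  s↔{a,j}
  z↔{a,j}

Registers:
  {a,j,s} pairwise interfere (3-clique) ⇒ χ ≥ 3
  3-colouring: r0={a}  r1={j}  r2={s,z}
  χ = 3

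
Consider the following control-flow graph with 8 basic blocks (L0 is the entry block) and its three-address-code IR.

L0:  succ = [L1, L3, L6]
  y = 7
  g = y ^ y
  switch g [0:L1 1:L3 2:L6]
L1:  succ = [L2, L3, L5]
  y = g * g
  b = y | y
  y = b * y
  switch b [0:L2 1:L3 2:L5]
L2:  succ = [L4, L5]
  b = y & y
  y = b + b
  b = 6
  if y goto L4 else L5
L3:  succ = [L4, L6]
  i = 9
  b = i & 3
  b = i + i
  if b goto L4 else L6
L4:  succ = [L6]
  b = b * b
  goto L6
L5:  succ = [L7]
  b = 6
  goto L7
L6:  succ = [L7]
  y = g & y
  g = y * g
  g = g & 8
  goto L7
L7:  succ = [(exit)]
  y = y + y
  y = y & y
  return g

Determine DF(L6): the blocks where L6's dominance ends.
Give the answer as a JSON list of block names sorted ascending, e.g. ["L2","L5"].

Answer: ["L7"]

Working:
idom tree: L1←L0 L2←L1 L3←L0 L4←L0 L5←L1 L6←L0 L7←L0
Dom∩ at merges:
  L3: preds {L0,L1}: {L0} ∩ {L0,L1} = {L0}; idom=L0
  L4: preds {L2,L3}: {L0,L1,L2} ∩ {L0,L3} = {L0}; idom=L0
  L5: preds {L1,L2}: {L0,L1} ∩ {L0,L1,L2} = {L0,L1}; idom=L1
  L6: preds {L0,L3,L4}: {L0} ∩ {L0,L3} ∩ {L0,L4} = {L0}; idom=L0
  L7: preds {L5,L6}: {L0,L1,L5} ∩ {L0,L6} = {L0}; idom=L0

DF derivation:
  join L3 pred L0: · stop@L0
  join L3 pred L1: L1 stop@L0
  join L4 pred L2: L2→L1 stop@L0
  join L4 pred L3: L3 stop@L0
  join L5 pred L1: · stop@L1
  join L5 pred L2: L2 stop@L1
  join L6 pred L0: · stop@L0
  join L6 pred L3: L3 stop@L0
  join L6 pred L4: L4 stop@L0
  join L7 pred L5: L5→L1 stop@L0
  join L7 pred L6: L6 stop@L0
  L0 → ∅
  L1 → {L3,L4,L7}
  L2 → {L4,L5}
  L3 → {L4,L6}
  L4 → {L6}
  L5 → {L7}
  L6 → {L7}
  L7 → ∅

DF(L6) = ["L7"]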